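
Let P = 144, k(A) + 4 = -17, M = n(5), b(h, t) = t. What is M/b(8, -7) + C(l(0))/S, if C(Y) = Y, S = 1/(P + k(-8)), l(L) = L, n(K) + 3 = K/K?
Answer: 2/7 ≈ 0.28571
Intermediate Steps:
n(K) = -2 (n(K) = -3 + K/K = -3 + 1 = -2)
M = -2
k(A) = -21 (k(A) = -4 - 17 = -21)
S = 1/123 (S = 1/(144 - 21) = 1/123 ≈ 0.0081301)
M/b(8, -7) + C(l(0))/S = -2/(-7) + 0/(1/123) = -2*(-⅐) + 0*123 = 2/7 + 0 = 2/7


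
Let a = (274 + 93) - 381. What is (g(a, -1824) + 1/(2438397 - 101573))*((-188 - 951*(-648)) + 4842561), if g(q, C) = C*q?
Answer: 46533291770579995/333832 ≈ 1.3939e+11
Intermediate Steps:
a = -14 (a = 367 - 381 = -14)
(g(a, -1824) + 1/(2438397 - 101573))*((-188 - 951*(-648)) + 4842561) = (-1824*(-14) + 1/(2438397 - 101573))*((-188 - 951*(-648)) + 4842561) = (25536 + 1/2336824)*((-188 + 616248) + 4842561) = (25536 + 1/2336824)*(616060 + 4842561) = (59673137665/2336824)*5458621 = 46533291770579995/333832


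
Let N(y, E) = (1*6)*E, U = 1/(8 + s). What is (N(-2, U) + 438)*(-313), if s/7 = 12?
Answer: -6307263/46 ≈ -1.3711e+5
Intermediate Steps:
s = 84 (s = 7*12 = 84)
U = 1/92 (U = 1/(8 + 84) = 1/92 ≈ 0.010870)
N(y, E) = 6*E
(N(-2, U) + 438)*(-313) = (6*(1/92) + 438)*(-313) = (3/46 + 438)*(-313) = (20151/46)*(-313) = -6307263/46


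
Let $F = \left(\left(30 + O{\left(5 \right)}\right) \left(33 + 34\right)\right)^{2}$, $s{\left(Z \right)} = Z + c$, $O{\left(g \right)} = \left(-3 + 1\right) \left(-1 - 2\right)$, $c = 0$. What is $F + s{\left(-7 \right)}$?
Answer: $5817737$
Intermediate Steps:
$O{\left(g \right)} = 6$ ($O{\left(g \right)} = \left(-2\right) \left(-3\right) = 6$)
$s{\left(Z \right)} = Z$ ($s{\left(Z \right)} = Z + 0 = Z$)
$F = 5817744$ ($F = \left(\left(30 + 6\right) \left(33 + 34\right)\right)^{2} = \left(36 \cdot 67\right)^{2} = 2412^{2} = 5817744$)
$F + s{\left(-7 \right)} = 5817744 - 7 = 5817737$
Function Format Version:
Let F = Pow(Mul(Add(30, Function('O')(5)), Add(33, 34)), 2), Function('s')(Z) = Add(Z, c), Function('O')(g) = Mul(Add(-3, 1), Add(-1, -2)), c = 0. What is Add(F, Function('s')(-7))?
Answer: 5817737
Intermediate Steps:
Function('O')(g) = 6 (Function('O')(g) = Mul(-2, -3) = 6)
Function('s')(Z) = Z (Function('s')(Z) = Add(Z, 0) = Z)
F = 5817744 (F = Pow(Mul(Add(30, 6), Add(33, 34)), 2) = Pow(Mul(36, 67), 2) = Pow(2412, 2) = 5817744)
Add(F, Function('s')(-7)) = Add(5817744, -7) = 5817737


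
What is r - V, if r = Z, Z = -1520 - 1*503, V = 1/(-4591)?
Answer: -9287592/4591 ≈ -2023.0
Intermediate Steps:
V = -1/4591 ≈ -0.00021782
Z = -2023 (Z = -1520 - 503 = -2023)
r = -2023
r - V = -2023 - 1*(-1/4591) = -2023 + 1/4591 = -9287592/4591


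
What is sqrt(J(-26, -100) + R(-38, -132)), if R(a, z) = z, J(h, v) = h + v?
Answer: I*sqrt(258) ≈ 16.062*I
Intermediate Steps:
sqrt(J(-26, -100) + R(-38, -132)) = sqrt((-26 - 100) - 132) = sqrt(-126 - 132) = sqrt(-258) = I*sqrt(258)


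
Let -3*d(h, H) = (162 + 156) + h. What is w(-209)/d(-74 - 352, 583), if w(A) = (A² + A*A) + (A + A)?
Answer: 21736/9 ≈ 2415.1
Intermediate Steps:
d(h, H) = -106 - h/3 (d(h, H) = -((162 + 156) + h)/3 = -(318 + h)/3 = -106 - h/3)
w(A) = 2*A + 2*A² (w(A) = (A² + A²) + 2*A = 2*A² + 2*A = 2*A + 2*A²)
w(-209)/d(-74 - 352, 583) = (2*(-209)*(1 - 209))/(-106 - (-74 - 352)/3) = (2*(-209)*(-208))/(-106 - ⅓*(-426)) = 86944/(-106 + 142) = 86944/36 = 86944*(1/36) = 21736/9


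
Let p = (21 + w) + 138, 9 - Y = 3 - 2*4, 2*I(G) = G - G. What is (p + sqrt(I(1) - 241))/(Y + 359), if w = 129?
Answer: 288/373 + I*sqrt(241)/373 ≈ 0.77212 + 0.04162*I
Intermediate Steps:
I(G) = 0 (I(G) = (G - G)/2 = (1/2)*0 = 0)
Y = 14 (Y = 9 - (3 - 2*4) = 9 - (3 - 8) = 9 - 1*(-5) = 9 + 5 = 14)
p = 288 (p = (21 + 129) + 138 = 150 + 138 = 288)
(p + sqrt(I(1) - 241))/(Y + 359) = (288 + sqrt(0 - 241))/(14 + 359) = (288 + sqrt(-241))/373 = (288 + I*sqrt(241))*(1/373) = 288/373 + I*sqrt(241)/373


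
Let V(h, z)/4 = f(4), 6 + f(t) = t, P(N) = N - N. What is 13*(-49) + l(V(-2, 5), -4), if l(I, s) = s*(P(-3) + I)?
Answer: -605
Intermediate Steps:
P(N) = 0
f(t) = -6 + t
V(h, z) = -8 (V(h, z) = 4*(-6 + 4) = 4*(-2) = -8)
l(I, s) = I*s (l(I, s) = s*(0 + I) = s*I = I*s)
13*(-49) + l(V(-2, 5), -4) = 13*(-49) - 8*(-4) = -637 + 32 = -605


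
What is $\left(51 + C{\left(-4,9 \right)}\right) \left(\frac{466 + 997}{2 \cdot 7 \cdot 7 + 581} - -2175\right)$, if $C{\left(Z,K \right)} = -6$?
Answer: $\frac{9503280}{97} \approx 97972.0$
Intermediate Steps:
$\left(51 + C{\left(-4,9 \right)}\right) \left(\frac{466 + 997}{2 \cdot 7 \cdot 7 + 581} - -2175\right) = \left(51 - 6\right) \left(\frac{466 + 997}{2 \cdot 7 \cdot 7 + 581} - -2175\right) = 45 \left(\frac{1463}{14 \cdot 7 + 581} + 2175\right) = 45 \left(\frac{1463}{98 + 581} + 2175\right) = 45 \left(\frac{1463}{679} + 2175\right) = 45 \left(1463 \cdot \frac{1}{679} + 2175\right) = 45 \left(\frac{209}{97} + 2175\right) = 45 \cdot \frac{211184}{97} = \frac{9503280}{97}$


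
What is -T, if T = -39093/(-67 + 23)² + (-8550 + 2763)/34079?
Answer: 2089353/102608 ≈ 20.362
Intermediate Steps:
T = -2089353/102608 (T = -39093/((-44)²) - 5787*1/34079 = -39093/1936 - 9/53 = -2089353/102608 ≈ -20.362)
-T = -1*(-2089353/102608) = 2089353/102608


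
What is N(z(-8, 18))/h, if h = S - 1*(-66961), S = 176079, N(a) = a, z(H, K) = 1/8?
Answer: 1/1944320 ≈ 5.1432e-7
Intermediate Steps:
z(H, K) = ⅛
h = 243040 (h = 176079 - 1*(-66961) = 176079 + 66961 = 243040)
N(z(-8, 18))/h = (⅛)/243040 = (⅛)*(1/243040) = 1/1944320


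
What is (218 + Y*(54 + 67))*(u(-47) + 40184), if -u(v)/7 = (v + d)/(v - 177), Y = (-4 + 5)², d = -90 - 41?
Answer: 217927845/16 ≈ 1.3620e+7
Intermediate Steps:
d = -131
Y = 1 (Y = 1² = 1)
u(v) = -7*(-131 + v)/(-177 + v) (u(v) = -7*(v - 131)/(v - 177) = -7*(-131 + v)/(-177 + v))
(218 + Y*(54 + 67))*(u(-47) + 40184) = (218 + 1*(54 + 67))*(7*(131 - 1*(-47))/(-177 - 47) + 40184) = (218 + 1*121)*(7*(131 + 47)/(-224) + 40184) = (218 + 121)*(7*(-1/224)*178 + 40184) = 339*(-89/16 + 40184) = 339*(642855/16) = 217927845/16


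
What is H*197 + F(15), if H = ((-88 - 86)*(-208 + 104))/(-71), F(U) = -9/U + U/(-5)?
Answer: -17825838/355 ≈ -50214.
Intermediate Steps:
F(U) = -9/U - U/5 (F(U) = -9/U + U*(-⅕) = -9/U - U/5)
H = -18096/71 (H = -174*(-104)*(-1/71) = 18096*(-1/71) = -18096/71 ≈ -254.87)
H*197 + F(15) = -18096/71*197 + (-9/15 - ⅕*15) = -3564912/71 + (-9*1/15 - 3) = -3564912/71 + (-⅗ - 3) = -3564912/71 - 18/5 = -17825838/355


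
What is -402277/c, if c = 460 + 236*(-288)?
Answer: 402277/67508 ≈ 5.9590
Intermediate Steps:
c = -67508 (c = 460 - 67968 = -67508)
-402277/c = -402277/(-67508) = -402277*(-1/67508) = 402277/67508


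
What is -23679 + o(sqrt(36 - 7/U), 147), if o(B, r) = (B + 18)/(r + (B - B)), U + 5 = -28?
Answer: -1160265/49 + sqrt(39435)/4851 ≈ -23679.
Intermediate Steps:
U = -33 (U = -5 - 28 = -33)
o(B, r) = (18 + B)/r (o(B, r) = (18 + B)/(r + 0) = (18 + B)/r)
-23679 + o(sqrt(36 - 7/U), 147) = -23679 + (18 + sqrt(36 - 7/(-33)))/147 = -23679 + (18 + sqrt(36 - 7*(-1/33)))/147 = -23679 + (18 + sqrt(36 + 7/33))/147 = -23679 + (18 + sqrt(1195/33))/147 = -23679 + (18 + sqrt(39435)/33)/147 = -23679 + (6/49 + sqrt(39435)/4851) = -1160265/49 + sqrt(39435)/4851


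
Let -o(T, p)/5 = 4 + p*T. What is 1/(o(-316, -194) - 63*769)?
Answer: -1/354987 ≈ -2.8170e-6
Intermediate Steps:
o(T, p) = -20 - 5*T*p (o(T, p) = -5*(4 + p*T) = -5*(4 + T*p) = -20 - 5*T*p)
1/(o(-316, -194) - 63*769) = 1/((-20 - 5*(-316)*(-194)) - 63*769) = 1/((-20 - 306520) - 48447) = 1/(-306540 - 48447) = 1/(-354987) = -1/354987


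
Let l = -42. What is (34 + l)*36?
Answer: -288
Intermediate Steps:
(34 + l)*36 = (34 - 42)*36 = -8*36 = -288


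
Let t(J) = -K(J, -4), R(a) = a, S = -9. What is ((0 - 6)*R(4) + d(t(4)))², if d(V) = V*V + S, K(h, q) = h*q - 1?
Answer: 65536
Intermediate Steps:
K(h, q) = -1 + h*q
t(J) = 1 + 4*J (t(J) = -(-1 + J*(-4)) = -(-1 - 4*J) = 1 + 4*J)
d(V) = -9 + V² (d(V) = V*V - 9 = V² - 9 = -9 + V²)
((0 - 6)*R(4) + d(t(4)))² = ((0 - 6)*4 + (-9 + (1 + 4*4)²))² = (-6*4 + (-9 + (1 + 16)²))² = (-24 + (-9 + 17²))² = (-24 + (-9 + 289))² = (-24 + 280)² = 256² = 65536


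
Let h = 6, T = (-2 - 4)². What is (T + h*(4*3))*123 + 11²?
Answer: 13405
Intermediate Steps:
T = 36 (T = (-6)² = 36)
(T + h*(4*3))*123 + 11² = (36 + 6*(4*3))*123 + 11² = (36 + 6*12)*123 + 121 = (36 + 72)*123 + 121 = 108*123 + 121 = 13284 + 121 = 13405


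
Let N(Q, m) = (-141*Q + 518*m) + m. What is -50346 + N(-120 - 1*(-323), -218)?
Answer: -192111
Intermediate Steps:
N(Q, m) = -141*Q + 519*m
-50346 + N(-120 - 1*(-323), -218) = -50346 + (-141*(-120 - 1*(-323)) + 519*(-218)) = -50346 + (-141*(-120 + 323) - 113142) = -50346 + (-141*203 - 113142) = -50346 + (-28623 - 113142) = -50346 - 141765 = -192111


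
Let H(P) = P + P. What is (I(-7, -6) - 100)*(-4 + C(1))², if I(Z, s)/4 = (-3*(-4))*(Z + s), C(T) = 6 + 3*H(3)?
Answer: -289600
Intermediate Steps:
H(P) = 2*P
C(T) = 24 (C(T) = 6 + 3*(2*3) = 6 + 3*6 = 6 + 18 = 24)
I(Z, s) = 48*Z + 48*s (I(Z, s) = 4*((-3*(-4))*(Z + s)) = 4*(12*(Z + s)) = 4*(12*Z + 12*s) = 48*Z + 48*s)
(I(-7, -6) - 100)*(-4 + C(1))² = ((48*(-7) + 48*(-6)) - 100)*(-4 + 24)² = ((-336 - 288) - 100)*20² = (-624 - 100)*400 = -724*400 = -289600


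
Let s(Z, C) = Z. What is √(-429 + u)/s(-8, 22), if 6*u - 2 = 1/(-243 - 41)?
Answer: -I*√34574586/2272 ≈ -2.588*I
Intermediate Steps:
u = 189/568 (u = ⅓ + 1/(6*(-243 - 41)) = ⅓ + (⅙)/(-284) = ⅓ + (⅙)*(-1/284) = ⅓ - 1/1704 = 189/568 ≈ 0.33275)
√(-429 + u)/s(-8, 22) = √(-429 + 189/568)/(-8) = √(-243483/568)*(-⅛) = (I*√34574586/284)*(-⅛) = -I*√34574586/2272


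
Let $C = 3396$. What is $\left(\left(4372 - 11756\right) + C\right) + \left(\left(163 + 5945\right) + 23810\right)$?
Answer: $25930$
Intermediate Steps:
$\left(\left(4372 - 11756\right) + C\right) + \left(\left(163 + 5945\right) + 23810\right) = \left(\left(4372 - 11756\right) + 3396\right) + \left(\left(163 + 5945\right) + 23810\right) = \left(-7384 + 3396\right) + \left(6108 + 23810\right) = -3988 + 29918 = 25930$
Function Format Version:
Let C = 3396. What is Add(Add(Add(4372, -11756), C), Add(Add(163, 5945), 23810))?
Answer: 25930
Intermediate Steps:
Add(Add(Add(4372, -11756), C), Add(Add(163, 5945), 23810)) = Add(Add(Add(4372, -11756), 3396), Add(Add(163, 5945), 23810)) = Add(Add(-7384, 3396), Add(6108, 23810)) = Add(-3988, 29918) = 25930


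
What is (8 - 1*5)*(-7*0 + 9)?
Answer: 27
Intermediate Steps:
(8 - 1*5)*(-7*0 + 9) = (8 - 5)*(0 + 9) = 3*9 = 27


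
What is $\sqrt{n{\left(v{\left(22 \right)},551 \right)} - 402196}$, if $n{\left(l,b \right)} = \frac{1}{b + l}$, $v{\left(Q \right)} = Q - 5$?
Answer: $\frac{i \sqrt{32439520434}}{284} \approx 634.19 i$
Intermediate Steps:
$v{\left(Q \right)} = -5 + Q$
$\sqrt{n{\left(v{\left(22 \right)},551 \right)} - 402196} = \sqrt{\frac{1}{551 + \left(-5 + 22\right)} - 402196} = \sqrt{\frac{1}{551 + 17} - 402196} = \sqrt{\frac{1}{568} - 402196} = \sqrt{- \frac{228447327}{568}} = \frac{i \sqrt{32439520434}}{284}$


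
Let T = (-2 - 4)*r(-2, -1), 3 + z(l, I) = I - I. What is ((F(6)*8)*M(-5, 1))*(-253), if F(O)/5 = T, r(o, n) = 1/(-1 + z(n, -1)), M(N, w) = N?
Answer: 75900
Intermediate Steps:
z(l, I) = -3 (z(l, I) = -3 + (I - I) = -3 + 0 = -3)
r(o, n) = -¼ (r(o, n) = 1/(-1 - 3) = 1/(-4) = -¼)
T = 3/2 (T = (-2 - 4)*(-¼) = -6*(-¼) = 3/2 ≈ 1.5000)
F(O) = 15/2 (F(O) = 5*(3/2) = 15/2)
((F(6)*8)*M(-5, 1))*(-253) = (((15/2)*8)*(-5))*(-253) = (60*(-5))*(-253) = -300*(-253) = 75900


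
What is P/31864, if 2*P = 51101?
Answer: 51101/63728 ≈ 0.80186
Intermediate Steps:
P = 51101/2 (P = (1/2)*51101 = 51101/2 ≈ 25551.)
P/31864 = (51101/2)/31864 = (51101/2)*(1/31864) = 51101/63728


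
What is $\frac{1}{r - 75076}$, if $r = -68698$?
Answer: $- \frac{1}{143774} \approx -6.9554 \cdot 10^{-6}$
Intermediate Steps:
$\frac{1}{r - 75076} = \frac{1}{-68698 - 75076} = \frac{1}{-143774} = - \frac{1}{143774}$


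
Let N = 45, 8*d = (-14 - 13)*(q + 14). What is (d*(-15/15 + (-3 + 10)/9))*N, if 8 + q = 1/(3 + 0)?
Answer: 855/4 ≈ 213.75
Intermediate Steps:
q = -23/3 (q = -8 + 1/(3 + 0) = -8 + 1/3 = -8 + ⅓ = -23/3 ≈ -7.6667)
d = -171/8 (d = ((-14 - 13)*(-23/3 + 14))/8 = (-27*19/3)/8 = (⅛)*(-171) = -171/8 ≈ -21.375)
(d*(-15/15 + (-3 + 10)/9))*N = -171*(-15/15 + (-3 + 10)/9)/8*45 = -171*(-15*1/15 + 7*(⅑))/8*45 = -171*(-1 + 7/9)/8*45 = -171/8*(-2/9)*45 = (19/4)*45 = 855/4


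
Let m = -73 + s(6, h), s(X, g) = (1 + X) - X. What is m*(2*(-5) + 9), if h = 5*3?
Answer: 72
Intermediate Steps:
h = 15
s(X, g) = 1
m = -72 (m = -73 + 1 = -72)
m*(2*(-5) + 9) = -72*(2*(-5) + 9) = -72*(-10 + 9) = -72*(-1) = 72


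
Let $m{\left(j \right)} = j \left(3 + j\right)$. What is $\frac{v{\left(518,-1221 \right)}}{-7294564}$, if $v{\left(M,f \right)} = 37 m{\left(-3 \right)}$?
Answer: $0$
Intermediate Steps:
$v{\left(M,f \right)} = 0$ ($v{\left(M,f \right)} = 37 \left(- 3 \left(3 - 3\right)\right) = 37 \left(\left(-3\right) 0\right) = 37 \cdot 0 = 0$)
$\frac{v{\left(518,-1221 \right)}}{-7294564} = \frac{0}{-7294564} = 0 \left(- \frac{1}{7294564}\right) = 0$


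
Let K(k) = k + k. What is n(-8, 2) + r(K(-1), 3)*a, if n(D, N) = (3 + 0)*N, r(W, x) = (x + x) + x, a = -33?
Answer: -291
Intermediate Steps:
K(k) = 2*k
r(W, x) = 3*x (r(W, x) = 2*x + x = 3*x)
n(D, N) = 3*N
n(-8, 2) + r(K(-1), 3)*a = 3*2 + (3*3)*(-33) = 6 + 9*(-33) = 6 - 297 = -291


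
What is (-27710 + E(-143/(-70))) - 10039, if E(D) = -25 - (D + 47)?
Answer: -2647613/70 ≈ -37823.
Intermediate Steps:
E(D) = -72 - D (E(D) = -25 - (47 + D) = -25 + (-47 - D) = -72 - D)
(-27710 + E(-143/(-70))) - 10039 = (-27710 + (-72 - (-143)/(-70))) - 10039 = (-27710 + (-72 - (-143)*(-1)/70)) - 10039 = (-27710 + (-72 - 1*143/70)) - 10039 = (-27710 + (-72 - 143/70)) - 10039 = (-27710 - 5183/70) - 10039 = -1944883/70 - 10039 = -2647613/70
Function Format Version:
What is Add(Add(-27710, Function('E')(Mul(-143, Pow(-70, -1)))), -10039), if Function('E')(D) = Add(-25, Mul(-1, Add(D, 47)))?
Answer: Rational(-2647613, 70) ≈ -37823.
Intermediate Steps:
Function('E')(D) = Add(-72, Mul(-1, D)) (Function('E')(D) = Add(-25, Mul(-1, Add(47, D))) = Add(-25, Add(-47, Mul(-1, D))) = Add(-72, Mul(-1, D)))
Add(Add(-27710, Function('E')(Mul(-143, Pow(-70, -1)))), -10039) = Add(Add(-27710, Add(-72, Mul(-1, Mul(-143, Pow(-70, -1))))), -10039) = Add(Add(-27710, Add(-72, Mul(-1, Mul(-143, Rational(-1, 70))))), -10039) = Add(Add(-27710, Add(-72, Mul(-1, Rational(143, 70)))), -10039) = Add(Add(-27710, Add(-72, Rational(-143, 70))), -10039) = Add(Add(-27710, Rational(-5183, 70)), -10039) = Add(Rational(-1944883, 70), -10039) = Rational(-2647613, 70)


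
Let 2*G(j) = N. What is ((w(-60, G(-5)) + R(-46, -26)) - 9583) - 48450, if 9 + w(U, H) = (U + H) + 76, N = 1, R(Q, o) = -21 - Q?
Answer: -116001/2 ≈ -58001.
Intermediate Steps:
G(j) = 1/2 (G(j) = (1/2)*1 = 1/2)
w(U, H) = 67 + H + U (w(U, H) = -9 + ((U + H) + 76) = -9 + ((H + U) + 76) = -9 + (76 + H + U) = 67 + H + U)
((w(-60, G(-5)) + R(-46, -26)) - 9583) - 48450 = (((67 + 1/2 - 60) + (-21 - 1*(-46))) - 9583) - 48450 = ((15/2 + (-21 + 46)) - 9583) - 48450 = ((15/2 + 25) - 9583) - 48450 = (65/2 - 9583) - 48450 = -19101/2 - 48450 = -116001/2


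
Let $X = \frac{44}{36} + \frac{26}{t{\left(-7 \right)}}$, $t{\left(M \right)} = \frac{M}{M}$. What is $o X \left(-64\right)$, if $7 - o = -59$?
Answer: $- \frac{344960}{3} \approx -1.1499 \cdot 10^{5}$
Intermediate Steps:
$t{\left(M \right)} = 1$
$X = \frac{245}{9}$ ($X = \frac{44}{36} + \frac{26}{1} = 44 \cdot \frac{1}{36} + 26 \cdot 1 = \frac{11}{9} + 26 = \frac{245}{9} \approx 27.222$)
$o = 66$ ($o = 7 - -59 = 7 + 59 = 66$)
$o X \left(-64\right) = 66 \cdot \frac{245}{9} \left(-64\right) = \frac{5390}{3} \left(-64\right) = - \frac{344960}{3}$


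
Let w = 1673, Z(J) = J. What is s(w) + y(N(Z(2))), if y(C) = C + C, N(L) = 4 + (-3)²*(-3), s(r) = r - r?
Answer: -46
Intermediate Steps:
s(r) = 0
N(L) = -23 (N(L) = 4 + 9*(-3) = 4 - 27 = -23)
y(C) = 2*C
s(w) + y(N(Z(2))) = 0 + 2*(-23) = 0 - 46 = -46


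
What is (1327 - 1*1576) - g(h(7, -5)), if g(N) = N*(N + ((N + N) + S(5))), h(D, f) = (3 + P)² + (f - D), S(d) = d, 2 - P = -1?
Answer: -2097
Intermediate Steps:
P = 3 (P = 2 - 1*(-1) = 2 + 1 = 3)
h(D, f) = 36 + f - D (h(D, f) = (3 + 3)² + (f - D) = 6² + (f - D) = 36 + (f - D) = 36 + f - D)
g(N) = N*(5 + 3*N) (g(N) = N*(N + ((N + N) + 5)) = N*(N + (2*N + 5)) = N*(N + (5 + 2*N)) = N*(5 + 3*N))
(1327 - 1*1576) - g(h(7, -5)) = (1327 - 1*1576) - (36 - 5 - 1*7)*(5 + 3*(36 - 5 - 1*7)) = (1327 - 1576) - (36 - 5 - 7)*(5 + 3*(36 - 5 - 7)) = -249 - 24*(5 + 3*24) = -249 - 24*(5 + 72) = -249 - 24*77 = -249 - 1*1848 = -249 - 1848 = -2097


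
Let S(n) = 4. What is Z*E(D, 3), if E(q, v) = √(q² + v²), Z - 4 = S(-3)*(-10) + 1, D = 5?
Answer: -35*√34 ≈ -204.08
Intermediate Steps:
Z = -35 (Z = 4 + (4*(-10) + 1) = 4 + (-40 + 1) = 4 - 39 = -35)
Z*E(D, 3) = -35*√(5² + 3²) = -35*√(25 + 9) = -35*√34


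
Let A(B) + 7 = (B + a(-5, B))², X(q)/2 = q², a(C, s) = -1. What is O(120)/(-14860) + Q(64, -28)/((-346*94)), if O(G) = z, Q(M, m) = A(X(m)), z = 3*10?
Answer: -456117978/6041333 ≈ -75.500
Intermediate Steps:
X(q) = 2*q²
z = 30
A(B) = -7 + (-1 + B)² (A(B) = -7 + (B - 1)² = -7 + (-1 + B)²)
Q(M, m) = -7 + (-1 + 2*m²)²
O(G) = 30
O(120)/(-14860) + Q(64, -28)/((-346*94)) = 30/(-14860) + (-7 + (-1 + 2*(-28)²)²)/((-346*94)) = 30*(-1/14860) + (-7 + (-1 + 2*784)²)/(-32524) = -3/1486 + (-7 + (-1 + 1568)²)*(-1/32524) = -3/1486 + (-7 + 1567²)*(-1/32524) = -3/1486 + (-7 + 2455489)*(-1/32524) = -3/1486 + 2455482*(-1/32524) = -3/1486 - 1227741/16262 = -456117978/6041333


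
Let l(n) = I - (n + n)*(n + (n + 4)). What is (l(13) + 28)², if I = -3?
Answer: 570025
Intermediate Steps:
l(n) = -3 - 2*n*(4 + 2*n) (l(n) = -3 - (n + n)*(n + (n + 4)) = -3 - 2*n*(n + (4 + n)) = -3 - 2*n*(4 + 2*n))
(l(13) + 28)² = ((-3 - 8*13 - 4*13²) + 28)² = ((-3 - 104 - 4*169) + 28)² = ((-3 - 104 - 676) + 28)² = (-783 + 28)² = (-755)² = 570025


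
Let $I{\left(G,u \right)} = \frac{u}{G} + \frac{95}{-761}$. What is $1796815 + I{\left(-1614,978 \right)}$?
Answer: $\frac{367824052237}{204709} \approx 1.7968 \cdot 10^{6}$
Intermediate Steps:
$I{\left(G,u \right)} = - \frac{95}{761} + \frac{u}{G}$ ($I{\left(G,u \right)} = \frac{u}{G} + 95 \left(- \frac{1}{761}\right) = \frac{u}{G} - \frac{95}{761} = - \frac{95}{761} + \frac{u}{G}$)
$1796815 + I{\left(-1614,978 \right)} = 1796815 + \left(- \frac{95}{761} + \frac{978}{-1614}\right) = 1796815 + \left(- \frac{95}{761} + 978 \left(- \frac{1}{1614}\right)\right) = 1796815 - \frac{149598}{204709} = \frac{367824052237}{204709}$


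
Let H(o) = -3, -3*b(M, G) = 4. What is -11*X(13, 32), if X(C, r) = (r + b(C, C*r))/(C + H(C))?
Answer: -506/15 ≈ -33.733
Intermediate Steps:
b(M, G) = -4/3 (b(M, G) = -1/3*4 = -4/3)
X(C, r) = (-4/3 + r)/(-3 + C) (X(C, r) = (r - 4/3)/(C - 3) = (-4/3 + r)/(-3 + C))
-11*X(13, 32) = -11*(-4/3 + 32)/(-3 + 13) = -11*92/(10*3) = -11*46/15 = -506/15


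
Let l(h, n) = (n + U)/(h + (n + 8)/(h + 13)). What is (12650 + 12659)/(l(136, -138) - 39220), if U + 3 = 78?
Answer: -509571406/789664867 ≈ -0.64530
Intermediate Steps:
U = 75 (U = -3 + 78 = 75)
l(h, n) = (75 + n)/(h + (8 + n)/(13 + h)) (l(h, n) = (n + 75)/(h + (n + 8)/(h + 13)) = (75 + n)/(h + (8 + n)/(13 + h)))
(12650 + 12659)/(l(136, -138) - 39220) = (12650 + 12659)/((975 + 13*(-138) + 75*136 + 136*(-138))/(8 - 138 + 136² + 13*136) - 39220) = 25309/((975 - 1794 + 10200 - 18768)/(8 - 138 + 18496 + 1768) - 39220) = 25309/(-9387/20134 - 39220) = 25309/(-789664867/20134) = 25309*(-20134/789664867) = -509571406/789664867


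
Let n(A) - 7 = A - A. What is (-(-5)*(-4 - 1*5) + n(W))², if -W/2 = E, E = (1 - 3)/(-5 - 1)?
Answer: 1444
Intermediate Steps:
E = ⅓ (E = -2/(-6) = -2*(-⅙) = ⅓ ≈ 0.33333)
W = -⅔ (W = -2*⅓ = -⅔ ≈ -0.66667)
n(A) = 7 (n(A) = 7 + (A - A) = 7 + 0 = 7)
(-(-5)*(-4 - 1*5) + n(W))² = (-(-5)*(-4 - 1*5) + 7)² = (-(-5)*(-4 - 5) + 7)² = (-(-5)*(-9) + 7)² = (-1*45 + 7)² = (-45 + 7)² = (-38)² = 1444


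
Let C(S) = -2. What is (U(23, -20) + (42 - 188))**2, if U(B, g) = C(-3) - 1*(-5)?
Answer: 20449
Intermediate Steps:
U(B, g) = 3 (U(B, g) = -2 - 1*(-5) = -2 + 5 = 3)
(U(23, -20) + (42 - 188))**2 = (3 + (42 - 188))**2 = (3 - 146)**2 = (-143)**2 = 20449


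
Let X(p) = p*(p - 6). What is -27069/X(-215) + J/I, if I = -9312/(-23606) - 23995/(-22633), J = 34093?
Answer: 432732910779199528/18463959950995 ≈ 23437.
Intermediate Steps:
I = 388592233/267137299 (I = -9312*(-1/23606) - 23995*(-1/22633) = 4656/11803 + 23995/22633 = 388592233/267137299 ≈ 1.4547)
X(p) = p*(-6 + p)
-27069/X(-215) + J/I = -27069*(-1/(215*(-6 - 215))) + 34093/(388592233/267137299) = -27069/((-215*(-221))) + 34093*(267137299/388592233) = -27069/47515 + 9107511934807/388592233 = 432732910779199528/18463959950995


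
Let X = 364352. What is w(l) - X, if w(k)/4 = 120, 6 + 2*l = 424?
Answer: -363872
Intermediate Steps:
l = 209 (l = -3 + (½)*424 = -3 + 212 = 209)
w(k) = 480 (w(k) = 4*120 = 480)
w(l) - X = 480 - 1*364352 = 480 - 364352 = -363872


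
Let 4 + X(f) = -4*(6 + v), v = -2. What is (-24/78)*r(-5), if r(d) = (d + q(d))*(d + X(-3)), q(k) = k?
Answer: -1000/13 ≈ -76.923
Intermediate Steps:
X(f) = -20 (X(f) = -4 - 4*(6 - 2) = -4 - 4*4 = -4 - 16 = -20)
r(d) = 2*d*(-20 + d) (r(d) = (d + d)*(d - 20) = (2*d)*(-20 + d) = 2*d*(-20 + d))
(-24/78)*r(-5) = (-24/78)*(2*(-5)*(-20 - 5)) = (-24*1/78)*(2*(-5)*(-25)) = -4/13*250 = -1000/13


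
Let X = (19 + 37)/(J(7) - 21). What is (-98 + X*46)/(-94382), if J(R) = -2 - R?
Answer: 1379/707865 ≈ 0.0019481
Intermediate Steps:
X = -28/15 (X = (19 + 37)/((-2 - 1*7) - 21) = 56/((-2 - 7) - 21) = 56/(-9 - 21) = 56/(-30) = 56*(-1/30) = -28/15 ≈ -1.8667)
(-98 + X*46)/(-94382) = (-98 - 28/15*46)/(-94382) = (-98 - 1288/15)*(-1/94382) = -2758/15*(-1/94382) = 1379/707865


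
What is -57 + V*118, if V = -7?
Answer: -883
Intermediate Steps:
-57 + V*118 = -57 - 7*118 = -57 - 826 = -883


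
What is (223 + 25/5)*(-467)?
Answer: -106476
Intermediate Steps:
(223 + 25/5)*(-467) = (223 + 25*(1/5))*(-467) = (223 + 5)*(-467) = 228*(-467) = -106476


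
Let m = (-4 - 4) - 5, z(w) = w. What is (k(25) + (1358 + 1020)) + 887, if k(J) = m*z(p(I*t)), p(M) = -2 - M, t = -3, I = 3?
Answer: 3174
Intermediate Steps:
m = -13 (m = -8 - 5 = -13)
k(J) = -91 (k(J) = -13*(-2 - 3*(-3)) = -13*(-2 - 1*(-9)) = -13*(-2 + 9) = -13*7 = -91)
(k(25) + (1358 + 1020)) + 887 = (-91 + (1358 + 1020)) + 887 = (-91 + 2378) + 887 = 2287 + 887 = 3174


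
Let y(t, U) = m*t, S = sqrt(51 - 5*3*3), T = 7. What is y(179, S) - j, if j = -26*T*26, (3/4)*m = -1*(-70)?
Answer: 64316/3 ≈ 21439.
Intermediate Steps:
S = sqrt(6) (S = sqrt(51 - 15*3) = sqrt(51 - 45) = sqrt(6) ≈ 2.4495)
m = 280/3 (m = 4*(-1*(-70))/3 = (4/3)*70 = 280/3 ≈ 93.333)
j = -4732 (j = -26*7*26 = -182*26 = -4732)
y(t, U) = 280*t/3
y(179, S) - j = (280/3)*179 - 1*(-4732) = 50120/3 + 4732 = 64316/3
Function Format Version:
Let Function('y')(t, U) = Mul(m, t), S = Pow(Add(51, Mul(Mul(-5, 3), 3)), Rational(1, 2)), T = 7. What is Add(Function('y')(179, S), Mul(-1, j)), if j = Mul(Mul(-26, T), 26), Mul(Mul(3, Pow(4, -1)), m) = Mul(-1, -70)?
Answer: Rational(64316, 3) ≈ 21439.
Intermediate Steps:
S = Pow(6, Rational(1, 2)) (S = Pow(Add(51, Mul(-15, 3)), Rational(1, 2)) = Pow(Add(51, -45), Rational(1, 2)) = Pow(6, Rational(1, 2)) ≈ 2.4495)
m = Rational(280, 3) (m = Mul(Rational(4, 3), Mul(-1, -70)) = Mul(Rational(4, 3), 70) = Rational(280, 3) ≈ 93.333)
j = -4732 (j = Mul(Mul(-26, 7), 26) = Mul(-182, 26) = -4732)
Function('y')(t, U) = Mul(Rational(280, 3), t)
Add(Function('y')(179, S), Mul(-1, j)) = Add(Mul(Rational(280, 3), 179), Mul(-1, -4732)) = Add(Rational(50120, 3), 4732) = Rational(64316, 3)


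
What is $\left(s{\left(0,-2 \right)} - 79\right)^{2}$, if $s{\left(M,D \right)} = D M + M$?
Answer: $6241$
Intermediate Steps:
$s{\left(M,D \right)} = M + D M$
$\left(s{\left(0,-2 \right)} - 79\right)^{2} = \left(0 \left(1 - 2\right) - 79\right)^{2} = \left(0 \left(-1\right) - 79\right)^{2} = \left(0 - 79\right)^{2} = \left(-79\right)^{2} = 6241$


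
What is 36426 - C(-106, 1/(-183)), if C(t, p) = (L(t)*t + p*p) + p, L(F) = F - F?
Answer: 1219870496/33489 ≈ 36426.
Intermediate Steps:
L(F) = 0
C(t, p) = p + p² (C(t, p) = (0*t + p*p) + p = (0 + p²) + p = p² + p = p + p²)
36426 - C(-106, 1/(-183)) = 36426 - (1 + 1/(-183))/(-183) = 36426 - (-1)*(1 - 1/183)/183 = 36426 - (-1)*182/(183*183) = 36426 - 1*(-182/33489) = 36426 + 182/33489 = 1219870496/33489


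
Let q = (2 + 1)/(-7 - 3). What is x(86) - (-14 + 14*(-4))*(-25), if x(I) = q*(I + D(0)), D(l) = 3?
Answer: -17767/10 ≈ -1776.7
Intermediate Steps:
q = -3/10 (q = 3/(-10) = 3*(-1/10) = -3/10 ≈ -0.30000)
x(I) = -9/10 - 3*I/10 (x(I) = -3*(I + 3)/10 = -3*(3 + I)/10 = -9/10 - 3*I/10)
x(86) - (-14 + 14*(-4))*(-25) = (-9/10 - 3/10*86) - (-14 + 14*(-4))*(-25) = (-9/10 - 129/5) - (-14 - 56)*(-25) = -267/10 - (-70)*(-25) = -267/10 - 1*1750 = -267/10 - 1750 = -17767/10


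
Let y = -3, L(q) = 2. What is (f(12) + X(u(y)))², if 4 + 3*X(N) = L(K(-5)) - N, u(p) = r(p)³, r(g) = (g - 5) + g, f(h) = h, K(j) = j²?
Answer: 207025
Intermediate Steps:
r(g) = -5 + 2*g (r(g) = (-5 + g) + g = -5 + 2*g)
u(p) = (-5 + 2*p)³
X(N) = -⅔ - N/3 (X(N) = -4/3 + (2 - N)/3 = -4/3 + (⅔ - N/3) = -⅔ - N/3)
(f(12) + X(u(y)))² = (12 + (-⅔ - (-5 + 2*(-3))³/3))² = (12 + (-⅔ - (-5 - 6)³/3))² = (12 + (-⅔ - ⅓*(-11)³))² = (12 + (-⅔ - ⅓*(-1331)))² = (12 + (-⅔ + 1331/3))² = (12 + 443)² = 455² = 207025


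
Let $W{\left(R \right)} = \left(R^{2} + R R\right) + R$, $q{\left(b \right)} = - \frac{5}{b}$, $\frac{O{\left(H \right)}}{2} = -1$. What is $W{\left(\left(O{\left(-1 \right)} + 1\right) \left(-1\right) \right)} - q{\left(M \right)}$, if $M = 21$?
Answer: $\frac{68}{21} \approx 3.2381$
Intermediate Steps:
$O{\left(H \right)} = -2$ ($O{\left(H \right)} = 2 \left(-1\right) = -2$)
$W{\left(R \right)} = R + 2 R^{2}$ ($W{\left(R \right)} = \left(R^{2} + R^{2}\right) + R = 2 R^{2} + R = R + 2 R^{2}$)
$W{\left(\left(O{\left(-1 \right)} + 1\right) \left(-1\right) \right)} - q{\left(M \right)} = \left(-2 + 1\right) \left(-1\right) \left(1 + 2 \left(-2 + 1\right) \left(-1\right)\right) - - \frac{5}{21} = \left(-1\right) \left(-1\right) \left(1 + 2 \left(\left(-1\right) \left(-1\right)\right)\right) - \left(-5\right) \frac{1}{21} = 1 \left(1 + 2 \cdot 1\right) - - \frac{5}{21} = 1 \left(1 + 2\right) + \frac{5}{21} = 1 \cdot 3 + \frac{5}{21} = 3 + \frac{5}{21} = \frac{68}{21}$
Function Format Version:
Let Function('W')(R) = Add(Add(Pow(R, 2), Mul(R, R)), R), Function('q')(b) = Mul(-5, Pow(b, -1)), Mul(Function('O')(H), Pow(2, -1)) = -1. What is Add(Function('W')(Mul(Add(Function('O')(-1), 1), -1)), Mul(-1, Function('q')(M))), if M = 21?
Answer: Rational(68, 21) ≈ 3.2381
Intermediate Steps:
Function('O')(H) = -2 (Function('O')(H) = Mul(2, -1) = -2)
Function('W')(R) = Add(R, Mul(2, Pow(R, 2))) (Function('W')(R) = Add(Add(Pow(R, 2), Pow(R, 2)), R) = Add(Mul(2, Pow(R, 2)), R) = Add(R, Mul(2, Pow(R, 2))))
Add(Function('W')(Mul(Add(Function('O')(-1), 1), -1)), Mul(-1, Function('q')(M))) = Add(Mul(Mul(Add(-2, 1), -1), Add(1, Mul(2, Mul(Add(-2, 1), -1)))), Mul(-1, Mul(-5, Pow(21, -1)))) = Add(Mul(Mul(-1, -1), Add(1, Mul(2, Mul(-1, -1)))), Mul(-1, Mul(-5, Rational(1, 21)))) = Add(Mul(1, Add(1, Mul(2, 1))), Mul(-1, Rational(-5, 21))) = Add(Mul(1, Add(1, 2)), Rational(5, 21)) = Add(Mul(1, 3), Rational(5, 21)) = Add(3, Rational(5, 21)) = Rational(68, 21)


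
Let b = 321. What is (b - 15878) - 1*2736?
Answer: -18293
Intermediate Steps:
(b - 15878) - 1*2736 = (321 - 15878) - 1*2736 = -15557 - 2736 = -18293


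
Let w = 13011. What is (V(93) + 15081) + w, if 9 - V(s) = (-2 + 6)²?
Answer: 28085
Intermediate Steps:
V(s) = -7 (V(s) = 9 - (-2 + 6)² = 9 - 1*4² = 9 - 1*16 = 9 - 16 = -7)
(V(93) + 15081) + w = (-7 + 15081) + 13011 = 15074 + 13011 = 28085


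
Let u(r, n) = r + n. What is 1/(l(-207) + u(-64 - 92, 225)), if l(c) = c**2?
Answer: 1/42918 ≈ 2.3300e-5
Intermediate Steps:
u(r, n) = n + r
1/(l(-207) + u(-64 - 92, 225)) = 1/((-207)**2 + (225 + (-64 - 92))) = 1/(42849 + (225 - 156)) = 1/(42849 + 69) = 1/42918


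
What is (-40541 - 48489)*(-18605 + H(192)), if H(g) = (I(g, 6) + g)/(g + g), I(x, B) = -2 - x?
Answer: 159014746915/96 ≈ 1.6564e+9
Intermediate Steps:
H(g) = -1/g (H(g) = ((-2 - g) + g)/(g + g) = -2*1/(2*g) = -1/g)
(-40541 - 48489)*(-18605 + H(192)) = (-40541 - 48489)*(-18605 - 1/192) = -89030*(-18605 - 1*1/192) = -89030*(-18605 - 1/192) = -89030*(-3572161/192) = 159014746915/96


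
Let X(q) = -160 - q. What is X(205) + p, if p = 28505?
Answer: 28140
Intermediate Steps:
X(205) + p = (-160 - 1*205) + 28505 = (-160 - 205) + 28505 = -365 + 28505 = 28140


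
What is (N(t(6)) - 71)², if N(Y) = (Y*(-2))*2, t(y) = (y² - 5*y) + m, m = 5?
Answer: 13225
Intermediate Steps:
t(y) = 5 + y² - 5*y (t(y) = (y² - 5*y) + 5 = 5 + y² - 5*y)
N(Y) = -4*Y (N(Y) = -2*Y*2 = -4*Y)
(N(t(6)) - 71)² = (-4*(5 + 6² - 5*6) - 71)² = (-4*(5 + 36 - 30) - 71)² = (-4*11 - 71)² = (-44 - 71)² = (-115)² = 13225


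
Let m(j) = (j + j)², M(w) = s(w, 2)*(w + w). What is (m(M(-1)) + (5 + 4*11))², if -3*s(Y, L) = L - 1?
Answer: 208849/81 ≈ 2578.4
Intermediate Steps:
s(Y, L) = ⅓ - L/3 (s(Y, L) = -(L - 1)/3 = -(-1 + L)/3 = ⅓ - L/3)
M(w) = -2*w/3 (M(w) = (⅓ - ⅓*2)*(w + w) = (⅓ - ⅔)*(2*w) = -2*w/3)
m(j) = 4*j² (m(j) = (2*j)² = 4*j²)
(m(M(-1)) + (5 + 4*11))² = (4*(-⅔*(-1))² + (5 + 4*11))² = (4*(⅔)² + (5 + 44))² = (4*(4/9) + 49)² = (16/9 + 49)² = (457/9)² = 208849/81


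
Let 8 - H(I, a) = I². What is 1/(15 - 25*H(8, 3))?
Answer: 1/1415 ≈ 0.00070671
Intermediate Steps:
H(I, a) = 8 - I²
1/(15 - 25*H(8, 3)) = 1/(15 - 25*(8 - 1*8²)) = 1/(15 - 25*(8 - 1*64)) = 1/(15 - 25*(8 - 64)) = 1/(15 - 25*(-56)) = 1/(15 + 1400) = 1/1415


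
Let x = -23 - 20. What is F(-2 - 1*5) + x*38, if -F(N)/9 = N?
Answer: -1571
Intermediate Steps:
x = -43
F(N) = -9*N
F(-2 - 1*5) + x*38 = -9*(-2 - 1*5) - 43*38 = -9*(-2 - 5) - 1634 = -9*(-7) - 1634 = 63 - 1634 = -1571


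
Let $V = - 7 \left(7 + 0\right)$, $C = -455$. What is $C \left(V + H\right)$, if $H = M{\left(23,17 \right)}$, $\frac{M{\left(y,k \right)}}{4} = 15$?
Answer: $-5005$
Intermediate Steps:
$M{\left(y,k \right)} = 60$ ($M{\left(y,k \right)} = 4 \cdot 15 = 60$)
$V = -49$ ($V = \left(-7\right) 7 = -49$)
$H = 60$
$C \left(V + H\right) = - 455 \left(-49 + 60\right) = \left(-455\right) 11 = -5005$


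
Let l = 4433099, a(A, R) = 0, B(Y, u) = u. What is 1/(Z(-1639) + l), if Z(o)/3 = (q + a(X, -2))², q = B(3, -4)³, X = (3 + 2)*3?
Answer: 1/4445387 ≈ 2.2495e-7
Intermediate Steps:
X = 15 (X = 5*3 = 15)
q = -64 (q = (-4)³ = -64)
Z(o) = 12288 (Z(o) = 3*(-64 + 0)² = 3*(-64)² = 3*4096 = 12288)
1/(Z(-1639) + l) = 1/(12288 + 4433099) = 1/4445387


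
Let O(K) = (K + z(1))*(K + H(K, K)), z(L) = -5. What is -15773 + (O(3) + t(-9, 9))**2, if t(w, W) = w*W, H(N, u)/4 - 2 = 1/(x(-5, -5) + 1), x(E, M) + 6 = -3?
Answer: -5369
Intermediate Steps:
x(E, M) = -9 (x(E, M) = -6 - 3 = -9)
H(N, u) = 15/2 (H(N, u) = 8 + 4/(-9 + 1) = 8 + 4/(-8) = 8 + 4*(-1/8) = 8 - 1/2 = 15/2)
t(w, W) = W*w
O(K) = (-5 + K)*(15/2 + K) (O(K) = (K - 5)*(K + 15/2) = (-5 + K)*(15/2 + K))
-15773 + (O(3) + t(-9, 9))**2 = -15773 + ((-75/2 + 3**2 + (5/2)*3) + 9*(-9))**2 = -15773 + ((-75/2 + 9 + 15/2) - 81)**2 = -15773 + (-21 - 81)**2 = -15773 + (-102)**2 = -15773 + 10404 = -5369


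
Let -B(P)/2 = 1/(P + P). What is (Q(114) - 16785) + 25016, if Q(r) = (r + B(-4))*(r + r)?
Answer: 34280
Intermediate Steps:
B(P) = -1/P (B(P) = -2/(P + P) = -2*1/(2*P) = -1/P)
Q(r) = 2*r*(¼ + r) (Q(r) = (r - 1/(-4))*(r + r) = (r - 1*(-¼))*(2*r) = (r + ¼)*(2*r) = (¼ + r)*(2*r) = 2*r*(¼ + r))
(Q(114) - 16785) + 25016 = ((½)*114*(1 + 4*114) - 16785) + 25016 = ((½)*114*(1 + 456) - 16785) + 25016 = ((½)*114*457 - 16785) + 25016 = (26049 - 16785) + 25016 = 9264 + 25016 = 34280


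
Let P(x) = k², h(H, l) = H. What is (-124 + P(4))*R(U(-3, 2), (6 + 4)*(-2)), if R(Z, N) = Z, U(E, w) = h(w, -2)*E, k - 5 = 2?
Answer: 450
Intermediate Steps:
k = 7 (k = 5 + 2 = 7)
U(E, w) = E*w (U(E, w) = w*E = E*w)
P(x) = 49 (P(x) = 7² = 49)
(-124 + P(4))*R(U(-3, 2), (6 + 4)*(-2)) = (-124 + 49)*(-3*2) = -75*(-6) = 450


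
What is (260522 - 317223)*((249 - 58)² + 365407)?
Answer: -22787451488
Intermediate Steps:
(260522 - 317223)*((249 - 58)² + 365407) = -56701*(191² + 365407) = -56701*(36481 + 365407) = -56701*401888 = -22787451488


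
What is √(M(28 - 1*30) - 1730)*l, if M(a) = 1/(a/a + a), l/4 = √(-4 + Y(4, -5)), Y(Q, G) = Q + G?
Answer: -4*√8655 ≈ -372.13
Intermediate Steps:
Y(Q, G) = G + Q
l = 4*I*√5 (l = 4*√(-4 + (-5 + 4)) = 4*√(-4 - 1) = 4*√(-5) = 4*(I*√5) = 4*I*√5 ≈ 8.9443*I)
M(a) = 1/(1 + a)
√(M(28 - 1*30) - 1730)*l = √(1/(1 + (28 - 1*30)) - 1730)*(4*I*√5) = √(1/(1 + (28 - 30)) - 1730)*(4*I*√5) = √(1/(1 - 2) - 1730)*(4*I*√5) = √(1/(-1) - 1730)*(4*I*√5) = √(-1 - 1730)*(4*I*√5) = √(-1731)*(4*I*√5) = (I*√1731)*(4*I*√5) = -4*√8655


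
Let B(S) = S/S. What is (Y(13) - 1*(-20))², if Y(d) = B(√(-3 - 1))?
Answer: 441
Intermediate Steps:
B(S) = 1
Y(d) = 1
(Y(13) - 1*(-20))² = (1 - 1*(-20))² = (1 + 20)² = 21² = 441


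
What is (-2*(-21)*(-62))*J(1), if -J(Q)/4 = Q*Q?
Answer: 10416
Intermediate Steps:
J(Q) = -4*Q² (J(Q) = -4*Q*Q = -4*Q²)
(-2*(-21)*(-62))*J(1) = (-2*(-21)*(-62))*(-4*1²) = (42*(-62))*(-4*1) = -2604*(-4) = 10416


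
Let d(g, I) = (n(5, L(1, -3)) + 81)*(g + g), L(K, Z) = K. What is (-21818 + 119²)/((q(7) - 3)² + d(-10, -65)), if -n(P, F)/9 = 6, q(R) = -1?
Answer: 7657/524 ≈ 14.613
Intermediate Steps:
n(P, F) = -54 (n(P, F) = -9*6 = -54)
d(g, I) = 54*g (d(g, I) = (-54 + 81)*(g + g) = 27*(2*g) = 54*g)
(-21818 + 119²)/((q(7) - 3)² + d(-10, -65)) = (-21818 + 119²)/((-1 - 3)² + 54*(-10)) = (-21818 + 14161)/((-4)² - 540) = -7657/(16 - 540) = -7657/(-524) = -7657*(-1/524) = 7657/524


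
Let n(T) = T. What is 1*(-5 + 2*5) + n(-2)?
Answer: 3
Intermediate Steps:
1*(-5 + 2*5) + n(-2) = 1*(-5 + 2*5) - 2 = 1*(-5 + 10) - 2 = 1*5 - 2 = 5 - 2 = 3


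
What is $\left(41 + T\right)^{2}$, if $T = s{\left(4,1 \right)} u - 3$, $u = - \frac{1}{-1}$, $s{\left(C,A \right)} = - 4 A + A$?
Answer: $1225$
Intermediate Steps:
$s{\left(C,A \right)} = - 3 A$
$u = 1$ ($u = \left(-1\right) \left(-1\right) = 1$)
$T = -6$ ($T = \left(-3\right) 1 \cdot 1 - 3 = \left(-3\right) 1 - 3 = -3 - 3 = -6$)
$\left(41 + T\right)^{2} = \left(41 - 6\right)^{2} = 35^{2} = 1225$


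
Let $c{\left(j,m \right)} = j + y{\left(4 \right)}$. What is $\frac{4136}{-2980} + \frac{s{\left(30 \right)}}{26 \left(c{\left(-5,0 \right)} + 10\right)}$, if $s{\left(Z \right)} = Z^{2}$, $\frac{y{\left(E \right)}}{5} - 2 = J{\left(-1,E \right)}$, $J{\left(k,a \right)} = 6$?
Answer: $- \frac{5992}{9685} \approx -0.61869$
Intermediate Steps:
$y{\left(E \right)} = 40$ ($y{\left(E \right)} = 10 + 5 \cdot 6 = 10 + 30 = 40$)
$c{\left(j,m \right)} = 40 + j$ ($c{\left(j,m \right)} = j + 40 = 40 + j$)
$\frac{4136}{-2980} + \frac{s{\left(30 \right)}}{26 \left(c{\left(-5,0 \right)} + 10\right)} = \frac{4136}{-2980} + \frac{30^{2}}{26 \left(\left(40 - 5\right) + 10\right)} = 4136 \left(- \frac{1}{2980}\right) + \frac{900}{26 \left(35 + 10\right)} = - \frac{1034}{745} + \frac{900}{26 \cdot 45} = - \frac{1034}{745} + \frac{900}{1170} = - \frac{1034}{745} + 900 \cdot \frac{1}{1170} = - \frac{1034}{745} + \frac{10}{13} = - \frac{5992}{9685}$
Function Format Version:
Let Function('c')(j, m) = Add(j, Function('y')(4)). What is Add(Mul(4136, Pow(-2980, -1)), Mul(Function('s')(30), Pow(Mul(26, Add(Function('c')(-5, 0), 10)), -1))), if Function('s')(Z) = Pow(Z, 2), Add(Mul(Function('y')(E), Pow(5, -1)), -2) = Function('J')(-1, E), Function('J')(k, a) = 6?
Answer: Rational(-5992, 9685) ≈ -0.61869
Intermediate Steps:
Function('y')(E) = 40 (Function('y')(E) = Add(10, Mul(5, 6)) = Add(10, 30) = 40)
Function('c')(j, m) = Add(40, j) (Function('c')(j, m) = Add(j, 40) = Add(40, j))
Add(Mul(4136, Pow(-2980, -1)), Mul(Function('s')(30), Pow(Mul(26, Add(Function('c')(-5, 0), 10)), -1))) = Add(Mul(4136, Pow(-2980, -1)), Mul(Pow(30, 2), Pow(Mul(26, Add(Add(40, -5), 10)), -1))) = Add(Mul(4136, Rational(-1, 2980)), Mul(900, Pow(Mul(26, Add(35, 10)), -1))) = Add(Rational(-1034, 745), Mul(900, Pow(Mul(26, 45), -1))) = Add(Rational(-1034, 745), Mul(900, Pow(1170, -1))) = Add(Rational(-1034, 745), Mul(900, Rational(1, 1170))) = Add(Rational(-1034, 745), Rational(10, 13)) = Rational(-5992, 9685)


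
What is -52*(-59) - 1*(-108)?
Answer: 3176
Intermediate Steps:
-52*(-59) - 1*(-108) = 3068 + 108 = 3176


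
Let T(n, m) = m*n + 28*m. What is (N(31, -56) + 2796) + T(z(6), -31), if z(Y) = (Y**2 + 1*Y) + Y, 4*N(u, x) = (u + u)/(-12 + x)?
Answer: 59809/136 ≈ 439.77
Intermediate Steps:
N(u, x) = u/(2*(-12 + x)) (N(u, x) = ((u + u)/(-12 + x))/4 = ((2*u)/(-12 + x))/4 = (2*u/(-12 + x))/4 = u/(2*(-12 + x)))
z(Y) = Y**2 + 2*Y (z(Y) = (Y**2 + Y) + Y = (Y + Y**2) + Y = Y**2 + 2*Y)
T(n, m) = 28*m + m*n
(N(31, -56) + 2796) + T(z(6), -31) = ((1/2)*31/(-12 - 56) + 2796) - 31*(28 + 6*(2 + 6)) = ((1/2)*31/(-68) + 2796) - 31*(28 + 6*8) = ((1/2)*31*(-1/68) + 2796) - 31*(28 + 48) = (-31/136 + 2796) - 31*76 = 380225/136 - 2356 = 59809/136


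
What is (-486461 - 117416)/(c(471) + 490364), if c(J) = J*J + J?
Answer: -603877/712676 ≈ -0.84734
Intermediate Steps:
c(J) = J + J² (c(J) = J² + J = J + J²)
(-486461 - 117416)/(c(471) + 490364) = (-486461 - 117416)/(471*(1 + 471) + 490364) = -603877/(471*472 + 490364) = -603877/(222312 + 490364) = -603877/712676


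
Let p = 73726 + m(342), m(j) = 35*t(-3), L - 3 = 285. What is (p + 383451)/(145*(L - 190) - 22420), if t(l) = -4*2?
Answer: -456897/8210 ≈ -55.651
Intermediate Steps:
t(l) = -8
L = 288 (L = 3 + 285 = 288)
m(j) = -280 (m(j) = 35*(-8) = -280)
p = 73446 (p = 73726 - 280 = 73446)
(p + 383451)/(145*(L - 190) - 22420) = (73446 + 383451)/(145*(288 - 190) - 22420) = 456897/(145*98 - 22420) = 456897/(14210 - 22420) = 456897/(-8210) = 456897*(-1/8210) = -456897/8210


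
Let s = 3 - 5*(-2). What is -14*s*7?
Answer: -1274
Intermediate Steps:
s = 13 (s = 3 + 10 = 13)
-14*s*7 = -14*13*7 = -182*7 = -1274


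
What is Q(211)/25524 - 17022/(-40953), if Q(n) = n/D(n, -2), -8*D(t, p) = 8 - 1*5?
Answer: 102856660/261321093 ≈ 0.39360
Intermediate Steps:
D(t, p) = -3/8 (D(t, p) = -(8 - 1*5)/8 = -(8 - 5)/8 = -1/8*3 = -3/8)
Q(n) = -8*n/3 (Q(n) = n/(-3/8) = n*(-8/3) = -8*n/3)
Q(211)/25524 - 17022/(-40953) = -8/3*211/25524 - 17022/(-40953) = -1688/3*1/25524 - 17022*(-1/40953) = -422/19143 + 5674/13651 = 102856660/261321093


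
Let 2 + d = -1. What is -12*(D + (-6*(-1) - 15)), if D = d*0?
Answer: 108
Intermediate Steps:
d = -3 (d = -2 - 1 = -3)
D = 0 (D = -3*0 = 0)
-12*(D + (-6*(-1) - 15)) = -12*(0 + (-6*(-1) - 15)) = -12*(0 + (6 - 15)) = -12*(0 - 9) = -12*(-9) = 108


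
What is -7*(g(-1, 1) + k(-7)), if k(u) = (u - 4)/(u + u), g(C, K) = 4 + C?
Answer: -53/2 ≈ -26.500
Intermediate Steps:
k(u) = (-4 + u)/(2*u) (k(u) = (-4 + u)/((2*u)) = (-4 + u)*(1/(2*u)) = (-4 + u)/(2*u))
-7*(g(-1, 1) + k(-7)) = -7*((4 - 1) + (½)*(-4 - 7)/(-7)) = -7*(3 + (½)*(-⅐)*(-11)) = -7*(3 + 11/14) = -7*53/14 = -53/2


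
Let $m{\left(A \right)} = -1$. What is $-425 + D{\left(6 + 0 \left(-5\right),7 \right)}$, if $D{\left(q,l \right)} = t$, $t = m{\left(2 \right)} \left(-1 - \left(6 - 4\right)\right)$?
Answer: $-422$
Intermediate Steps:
$t = 3$ ($t = - (-1 - \left(6 - 4\right)) = - (-1 - 2) = \left(-1\right) \left(-3\right) = 3$)
$D{\left(q,l \right)} = 3$
$-425 + D{\left(6 + 0 \left(-5\right),7 \right)} = -425 + 3 = -422$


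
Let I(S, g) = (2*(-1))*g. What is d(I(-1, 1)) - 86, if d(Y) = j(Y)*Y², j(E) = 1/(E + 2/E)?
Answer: -262/3 ≈ -87.333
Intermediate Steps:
I(S, g) = -2*g
d(Y) = Y³/(2 + Y²) (d(Y) = (Y/(2 + Y²))*Y² = Y³/(2 + Y²))
d(I(-1, 1)) - 86 = (-2*1)³/(2 + (-2*1)²) - 86 = (-2)³/(2 + (-2)²) - 86 = -8/(2 + 4) - 86 = -8/6 - 86 = -8*⅙ - 86 = -4/3 - 86 = -262/3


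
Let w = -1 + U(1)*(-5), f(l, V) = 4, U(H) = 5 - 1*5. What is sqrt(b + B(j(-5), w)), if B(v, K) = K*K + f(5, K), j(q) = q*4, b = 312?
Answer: sqrt(317) ≈ 17.805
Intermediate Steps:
U(H) = 0 (U(H) = 5 - 5 = 0)
j(q) = 4*q
w = -1 (w = -1 + 0*(-5) = -1 + 0 = -1)
B(v, K) = 4 + K**2 (B(v, K) = K*K + 4 = K**2 + 4 = 4 + K**2)
sqrt(b + B(j(-5), w)) = sqrt(312 + (4 + (-1)**2)) = sqrt(312 + (4 + 1)) = sqrt(312 + 5) = sqrt(317)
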